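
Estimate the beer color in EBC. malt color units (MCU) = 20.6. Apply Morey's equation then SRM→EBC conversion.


SRM = 1.4922·MCU^0.6859;  EBC = SRM·1.97
SRM = 1.4922·20.6^0.6859 = 11.8853
EBC = 11.8853·1.97

23.4140 EBC


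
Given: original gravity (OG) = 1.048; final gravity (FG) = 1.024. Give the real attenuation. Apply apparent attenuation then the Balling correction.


AA = (OG−FG)/(OG−1)·100;  RA = AA·0.8192
AA = (1.048 − 1.024)/(1.048 − 1)·100 = 50.0000
RA = 50.0000·0.8192

40.9600 %


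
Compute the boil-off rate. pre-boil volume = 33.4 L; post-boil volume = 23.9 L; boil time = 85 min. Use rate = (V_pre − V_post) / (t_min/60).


rate = (33.4 − 23.9) / (85/60)

6.7059 L/hr


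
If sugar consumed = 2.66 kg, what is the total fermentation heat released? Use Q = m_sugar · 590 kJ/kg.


Q = 2.66 · 590

1569.4000 kJ


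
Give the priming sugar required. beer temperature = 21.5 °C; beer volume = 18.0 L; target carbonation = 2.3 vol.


residual = 14.695·(0.01821 + 0.09011·e^(−0.04·T));  sugar = (target − residual)·4.0·V
residual = 14.695·(0.01821 + 0.09011·e^(−0.04·21.5)) = 0.8279
sugar = (2.3 − 0.8279)·4.0·18.0

105.9888 g


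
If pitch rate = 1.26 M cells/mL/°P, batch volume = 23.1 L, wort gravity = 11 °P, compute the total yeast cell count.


cells (billions) = rate · V_L · °P
cells = 1.26 · 23.1 · 11

320.1660 billion cells


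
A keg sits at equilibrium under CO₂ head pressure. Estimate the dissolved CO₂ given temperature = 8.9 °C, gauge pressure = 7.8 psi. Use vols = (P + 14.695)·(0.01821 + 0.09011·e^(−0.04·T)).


vols = (7.8 + 14.695)·(0.01821 + 0.09011·e^(−0.04·8.9))

1.8295 volumes


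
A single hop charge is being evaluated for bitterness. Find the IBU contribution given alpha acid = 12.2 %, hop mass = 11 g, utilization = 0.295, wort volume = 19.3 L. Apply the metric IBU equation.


IBU = (α/100)·mass·U·1000 / V
IBU = (12.2/100)·11·0.295·1000 / 19.3

20.5124 IBU


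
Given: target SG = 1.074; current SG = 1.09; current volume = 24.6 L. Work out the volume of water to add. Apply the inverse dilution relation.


V_water = V·((SG_curr − 1)/(SG_target − 1) − 1)
V_water = 24.6·((1.09 − 1)/(1.074 − 1) − 1)

5.3189 L


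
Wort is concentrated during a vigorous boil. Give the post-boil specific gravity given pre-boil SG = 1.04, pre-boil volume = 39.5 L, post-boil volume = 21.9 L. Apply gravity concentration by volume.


SG_post = 1 + (SG_pre − 1)·V_pre/V_post
pts_pre = (1.04 − 1)·1000 = 40.0000
pts_post = 40.0000·39.5/21.9 = 72.1461
SG_post = 1 + 72.1461/1000

1.0721


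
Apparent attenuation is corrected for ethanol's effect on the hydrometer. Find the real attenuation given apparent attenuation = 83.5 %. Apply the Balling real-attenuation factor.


RA = AA · 0.8192
RA = 83.5 · 0.8192

68.4032 %


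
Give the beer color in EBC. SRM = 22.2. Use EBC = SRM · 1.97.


EBC = 22.2 · 1.97

43.7340 EBC


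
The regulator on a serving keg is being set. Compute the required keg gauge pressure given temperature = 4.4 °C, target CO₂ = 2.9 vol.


psi = vols/(0.01821 + 0.09011·e^(−0.04·T)) − 14.695
psi = 2.9/(0.01821 + 0.09011·e^(−0.04·4.4)) − 14.695

16.2291 psi


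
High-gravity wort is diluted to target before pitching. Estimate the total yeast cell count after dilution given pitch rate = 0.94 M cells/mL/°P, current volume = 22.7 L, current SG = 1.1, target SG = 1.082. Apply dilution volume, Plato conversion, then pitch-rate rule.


V_w = V·((SG_c−1)/(SG_t−1)−1);  °P = 259 − 259/SG_t;  cells = rate·(V+V_w)·°P
V_w = 22.7·((1.1−1)/(1.082−1)−1) = 4.9829
V_final = 22.7 + 4.9829 = 27.6829
°P = 259 − 259/1.082 = 19.6285
cells = 0.94·27.6829·19.6285

510.7710 billion cells


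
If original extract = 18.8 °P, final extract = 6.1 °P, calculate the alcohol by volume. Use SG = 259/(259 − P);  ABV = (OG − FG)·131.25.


OG = 259/(259 − 18.8) = 1.0783
FG = 259/(259 − 6.1) = 1.0241
ABV = (1.0783 − 1.0241)·131.25

7.1069 % ABV


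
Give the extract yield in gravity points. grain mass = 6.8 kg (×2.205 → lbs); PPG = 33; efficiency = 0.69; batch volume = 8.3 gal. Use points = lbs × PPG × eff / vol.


lbs = 6.8 × 2.205 = 14.9940
points = 14.9940 × 33 × 0.69 / 8.3

41.1341 points


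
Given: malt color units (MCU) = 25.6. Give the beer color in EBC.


SRM = 1.4922·MCU^0.6859;  EBC = SRM·1.97
SRM = 1.4922·25.6^0.6859 = 13.7955
EBC = 13.7955·1.97

27.1772 EBC


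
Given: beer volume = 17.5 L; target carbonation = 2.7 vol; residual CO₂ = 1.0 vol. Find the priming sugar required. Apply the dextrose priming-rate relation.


sugar = (target − residual)·4.0·V
sugar = (2.7 − 1.0)·4.0·17.5

119.0000 g


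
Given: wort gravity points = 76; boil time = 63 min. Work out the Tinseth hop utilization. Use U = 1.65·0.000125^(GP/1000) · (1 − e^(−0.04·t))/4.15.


bigness = 1.65·0.000125^(76/1000) = 0.8334
boil_factor = (1 − e^(−0.04·63))/4.15 = 0.2216
U = 0.8334 · 0.2216

0.1847


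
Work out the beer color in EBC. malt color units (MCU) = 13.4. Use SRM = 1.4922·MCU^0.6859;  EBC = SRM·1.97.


SRM = 1.4922·13.4^0.6859 = 8.8493
EBC = 8.8493·1.97

17.4331 EBC


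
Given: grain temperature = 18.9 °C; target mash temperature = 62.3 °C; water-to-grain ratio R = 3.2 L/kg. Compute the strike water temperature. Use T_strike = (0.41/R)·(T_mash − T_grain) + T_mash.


T_strike = (0.41/3.2)·(62.3 − 18.9) + 62.3

67.8606 °C


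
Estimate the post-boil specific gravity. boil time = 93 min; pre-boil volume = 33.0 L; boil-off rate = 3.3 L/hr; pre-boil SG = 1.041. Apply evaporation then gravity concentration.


V_post = V_pre − rate·(t/60);  SG_post = 1 + (SG_pre−1)·V_pre/V_post
V_post = 33.0 − 3.3·(93/60) = 27.8850
SG_post = 1 + (1.041 − 1)·33.0/27.8850

1.0485


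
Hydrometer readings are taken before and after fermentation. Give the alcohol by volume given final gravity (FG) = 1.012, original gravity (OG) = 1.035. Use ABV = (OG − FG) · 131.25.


ABV = (1.035 − 1.012) · 131.25

3.0187 % ABV


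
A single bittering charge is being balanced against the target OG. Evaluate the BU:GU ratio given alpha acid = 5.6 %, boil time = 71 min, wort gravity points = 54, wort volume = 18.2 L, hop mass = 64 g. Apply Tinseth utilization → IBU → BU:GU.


U = 1.65·0.000125^(GP/1000)·(1−e^(−0.04t))/4.15;  IBU = (α/100)·m·U·1000/V;  BU:GU = IBU/GP
U = 1.65·0.000125^(54/1000)·(1−e^(−0.04·71))/4.15 = 0.2304
IBU = (5.6/100)·64·0.2304·1000/18.2 = 45.3754
BU:GU = 45.3754/54

0.8403


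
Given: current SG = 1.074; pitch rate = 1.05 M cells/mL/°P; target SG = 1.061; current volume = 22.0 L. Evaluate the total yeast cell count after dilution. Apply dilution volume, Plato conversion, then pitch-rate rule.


V_w = V·((SG_c−1)/(SG_t−1)−1);  °P = 259 − 259/SG_t;  cells = rate·(V+V_w)·°P
V_w = 22.0·((1.074−1)/(1.061−1)−1) = 4.6885
V_final = 22.0 + 4.6885 = 26.6885
°P = 259 − 259/1.061 = 14.8907
cells = 1.05·26.6885·14.8907

417.2805 billion cells


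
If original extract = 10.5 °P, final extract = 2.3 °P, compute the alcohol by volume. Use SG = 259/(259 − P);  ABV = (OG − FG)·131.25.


OG = 259/(259 − 10.5) = 1.0423
FG = 259/(259 − 2.3) = 1.0090
ABV = (1.0423 − 1.0090)·131.25

4.3698 % ABV


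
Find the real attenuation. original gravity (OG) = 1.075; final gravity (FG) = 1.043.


AA = (OG−FG)/(OG−1)·100;  RA = AA·0.8192
AA = (1.075 − 1.043)/(1.075 − 1)·100 = 42.6667
RA = 42.6667·0.8192

34.9525 %


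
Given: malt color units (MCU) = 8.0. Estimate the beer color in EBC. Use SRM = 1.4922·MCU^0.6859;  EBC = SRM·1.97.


SRM = 1.4922·8.0^0.6859 = 6.2124
EBC = 6.2124·1.97

12.2383 EBC


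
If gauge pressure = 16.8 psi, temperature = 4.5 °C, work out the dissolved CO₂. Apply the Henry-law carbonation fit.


vols = (P + 14.695)·(0.01821 + 0.09011·e^(−0.04·T))
vols = (16.8 + 14.695)·(0.01821 + 0.09011·e^(−0.04·4.5))

2.9440 volumes


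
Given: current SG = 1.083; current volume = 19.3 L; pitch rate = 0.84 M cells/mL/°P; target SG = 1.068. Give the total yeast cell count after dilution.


V_w = V·((SG_c−1)/(SG_t−1)−1);  °P = 259 − 259/SG_t;  cells = rate·(V+V_w)·°P
V_w = 19.3·((1.083−1)/(1.068−1)−1) = 4.2574
V_final = 19.3 + 4.2574 = 23.5574
°P = 259 − 259/1.068 = 16.4906
cells = 0.84·23.5574·16.4906

326.3196 billion cells


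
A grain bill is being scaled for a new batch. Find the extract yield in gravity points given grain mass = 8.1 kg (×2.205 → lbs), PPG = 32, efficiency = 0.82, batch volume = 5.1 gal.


points = lbs × PPG × eff / vol
lbs = 8.1 × 2.205 = 17.8605
points = 17.8605 × 32 × 0.82 / 5.1

91.8940 points


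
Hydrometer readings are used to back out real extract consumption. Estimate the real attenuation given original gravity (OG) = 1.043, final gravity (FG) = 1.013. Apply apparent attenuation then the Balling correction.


AA = (OG−FG)/(OG−1)·100;  RA = AA·0.8192
AA = (1.043 − 1.013)/(1.043 − 1)·100 = 69.7674
RA = 69.7674·0.8192

57.1535 %


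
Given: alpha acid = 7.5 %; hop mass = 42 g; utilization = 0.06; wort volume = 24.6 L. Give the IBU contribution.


IBU = (α/100)·mass·U·1000 / V
IBU = (7.5/100)·42·0.06·1000 / 24.6

7.6829 IBU


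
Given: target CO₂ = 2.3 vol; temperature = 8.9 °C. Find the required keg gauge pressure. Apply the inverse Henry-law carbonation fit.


psi = vols/(0.01821 + 0.09011·e^(−0.04·T)) − 14.695
psi = 2.3/(0.01821 + 0.09011·e^(−0.04·8.9)) − 14.695

13.5850 psi


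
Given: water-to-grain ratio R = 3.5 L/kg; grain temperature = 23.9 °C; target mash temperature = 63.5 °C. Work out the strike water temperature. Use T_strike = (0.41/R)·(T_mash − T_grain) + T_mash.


T_strike = (0.41/3.5)·(63.5 − 23.9) + 63.5

68.1389 °C


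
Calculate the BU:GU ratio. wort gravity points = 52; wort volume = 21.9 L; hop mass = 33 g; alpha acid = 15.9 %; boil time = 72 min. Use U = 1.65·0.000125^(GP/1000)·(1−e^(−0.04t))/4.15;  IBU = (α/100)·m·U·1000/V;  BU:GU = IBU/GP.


U = 1.65·0.000125^(52/1000)·(1−e^(−0.04·72))/4.15 = 0.2352
IBU = (15.9/100)·33·0.2352·1000/21.9 = 56.3446
BU:GU = 56.3446/52

1.0835


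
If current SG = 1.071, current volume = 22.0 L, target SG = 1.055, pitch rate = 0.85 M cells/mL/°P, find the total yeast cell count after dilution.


V_w = V·((SG_c−1)/(SG_t−1)−1);  °P = 259 − 259/SG_t;  cells = rate·(V+V_w)·°P
V_w = 22.0·((1.071−1)/(1.055−1)−1) = 6.4000
V_final = 22.0 + 6.4000 = 28.4000
°P = 259 − 259/1.055 = 13.5024
cells = 0.85·28.4000·13.5024

325.9472 billion cells


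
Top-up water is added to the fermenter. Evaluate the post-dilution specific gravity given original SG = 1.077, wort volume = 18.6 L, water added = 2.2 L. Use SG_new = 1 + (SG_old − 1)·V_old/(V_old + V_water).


pts = (1.077 − 1)·1000·18.6/(18.6 + 2.2) = 68.8558
SG_new = 1 + 68.8558/1000

1.0689


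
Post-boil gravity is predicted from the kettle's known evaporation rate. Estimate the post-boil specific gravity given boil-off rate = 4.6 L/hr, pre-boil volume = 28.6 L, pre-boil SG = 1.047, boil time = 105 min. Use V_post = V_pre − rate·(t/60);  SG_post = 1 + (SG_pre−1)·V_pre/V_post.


V_post = 28.6 − 4.6·(105/60) = 20.5500
SG_post = 1 + (1.047 − 1)·28.6/20.5500

1.0654


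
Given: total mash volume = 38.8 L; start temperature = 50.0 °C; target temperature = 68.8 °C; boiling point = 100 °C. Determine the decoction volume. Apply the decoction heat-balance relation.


V_dec = V_total·(T_target − T_start)/(T_boil − T_start)
V_dec = 38.8·(68.8 − 50.0)/(100 − 50.0)

14.5888 L


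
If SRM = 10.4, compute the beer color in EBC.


EBC = SRM · 1.97
EBC = 10.4 · 1.97

20.4880 EBC


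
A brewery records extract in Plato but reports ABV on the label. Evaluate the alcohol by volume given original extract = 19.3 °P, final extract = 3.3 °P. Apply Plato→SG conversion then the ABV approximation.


SG = 259/(259 − P);  ABV = (OG − FG)·131.25
OG = 259/(259 − 19.3) = 1.0805
FG = 259/(259 − 3.3) = 1.0129
ABV = (1.0805 − 1.0129)·131.25

8.8740 % ABV


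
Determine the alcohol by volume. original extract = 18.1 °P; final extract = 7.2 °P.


SG = 259/(259 − P);  ABV = (OG − FG)·131.25
OG = 259/(259 − 18.1) = 1.0751
FG = 259/(259 − 7.2) = 1.0286
ABV = (1.0751 − 1.0286)·131.25

6.1085 % ABV


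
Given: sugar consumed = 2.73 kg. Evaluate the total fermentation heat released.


Q = m_sugar · 590 kJ/kg
Q = 2.73 · 590

1610.7000 kJ


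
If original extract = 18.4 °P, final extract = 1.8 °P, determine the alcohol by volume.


SG = 259/(259 − P);  ABV = (OG − FG)·131.25
OG = 259/(259 − 18.4) = 1.0765
FG = 259/(259 − 1.8) = 1.0070
ABV = (1.0765 − 1.0070)·131.25

9.1189 % ABV


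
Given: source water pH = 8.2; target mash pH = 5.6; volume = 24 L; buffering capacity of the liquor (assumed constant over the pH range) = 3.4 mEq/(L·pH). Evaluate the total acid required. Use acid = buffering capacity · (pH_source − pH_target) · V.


acid = 3.4 · (8.2 − 5.6) · 24

212.1600 mEq


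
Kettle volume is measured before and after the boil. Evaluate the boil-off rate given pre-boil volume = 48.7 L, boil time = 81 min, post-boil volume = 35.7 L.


rate = (V_pre − V_post) / (t_min/60)
rate = (48.7 − 35.7) / (81/60)

9.6296 L/hr


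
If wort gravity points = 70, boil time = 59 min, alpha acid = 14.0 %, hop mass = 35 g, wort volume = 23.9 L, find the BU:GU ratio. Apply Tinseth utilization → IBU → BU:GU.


U = 1.65·0.000125^(GP/1000)·(1−e^(−0.04t))/4.15;  IBU = (α/100)·m·U·1000/V;  BU:GU = IBU/GP
U = 1.65·0.000125^(70/1000)·(1−e^(−0.04·59))/4.15 = 0.1919
IBU = (14.0/100)·35·0.1919·1000/23.9 = 39.3500
BU:GU = 39.3500/70

0.5621


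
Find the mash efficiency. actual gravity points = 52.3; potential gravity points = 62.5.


efficiency = actual / potential × 100
efficiency = 52.3 / 62.5 × 100

83.6800 %


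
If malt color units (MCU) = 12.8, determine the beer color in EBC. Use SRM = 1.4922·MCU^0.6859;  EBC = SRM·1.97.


SRM = 1.4922·12.8^0.6859 = 8.5756
EBC = 8.5756·1.97

16.8938 EBC


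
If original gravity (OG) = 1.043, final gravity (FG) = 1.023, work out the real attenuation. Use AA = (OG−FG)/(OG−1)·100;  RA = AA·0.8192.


AA = (1.043 − 1.023)/(1.043 − 1)·100 = 46.5116
RA = 46.5116·0.8192

38.1023 %


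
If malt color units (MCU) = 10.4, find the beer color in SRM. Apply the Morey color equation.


SRM = 1.4922 · MCU^0.6859
SRM = 1.4922 · 10.4^0.6859

7.4372 SRM


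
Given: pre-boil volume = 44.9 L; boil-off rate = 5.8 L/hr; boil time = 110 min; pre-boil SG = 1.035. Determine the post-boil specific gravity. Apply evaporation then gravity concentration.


V_post = V_pre − rate·(t/60);  SG_post = 1 + (SG_pre−1)·V_pre/V_post
V_post = 44.9 − 5.8·(110/60) = 34.2667
SG_post = 1 + (1.035 − 1)·44.9/34.2667

1.0459


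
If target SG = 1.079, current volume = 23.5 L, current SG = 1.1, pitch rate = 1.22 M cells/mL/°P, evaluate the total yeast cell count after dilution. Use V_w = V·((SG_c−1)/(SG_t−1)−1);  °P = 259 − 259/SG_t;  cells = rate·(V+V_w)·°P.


V_w = 23.5·((1.1−1)/(1.079−1)−1) = 6.2468
V_final = 23.5 + 6.2468 = 29.7468
°P = 259 − 259/1.079 = 18.9629
cells = 1.22·29.7468·18.9629

688.1863 billion cells


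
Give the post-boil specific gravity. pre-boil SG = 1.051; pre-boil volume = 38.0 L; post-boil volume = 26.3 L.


SG_post = 1 + (SG_pre − 1)·V_pre/V_post
pts_pre = (1.051 − 1)·1000 = 51.0000
pts_post = 51.0000·38.0/26.3 = 73.6882
SG_post = 1 + 73.6882/1000

1.0737


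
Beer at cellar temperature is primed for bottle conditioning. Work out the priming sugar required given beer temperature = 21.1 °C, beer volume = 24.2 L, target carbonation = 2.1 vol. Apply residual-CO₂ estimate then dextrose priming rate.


residual = 14.695·(0.01821 + 0.09011·e^(−0.04·T));  sugar = (target − residual)·4.0·V
residual = 14.695·(0.01821 + 0.09011·e^(−0.04·21.1)) = 0.8370
sugar = (2.1 − 0.8370)·4.0·24.2

122.2613 g


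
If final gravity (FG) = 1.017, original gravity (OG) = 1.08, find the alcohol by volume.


ABV = (OG − FG) · 131.25
ABV = (1.08 − 1.017) · 131.25

8.2688 % ABV


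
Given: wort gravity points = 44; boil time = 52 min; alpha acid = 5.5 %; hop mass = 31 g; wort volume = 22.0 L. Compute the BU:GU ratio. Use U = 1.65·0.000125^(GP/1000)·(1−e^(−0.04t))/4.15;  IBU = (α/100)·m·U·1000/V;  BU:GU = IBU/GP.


U = 1.65·0.000125^(44/1000)·(1−e^(−0.04·52))/4.15 = 0.2343
IBU = (5.5/100)·31·0.2343·1000/22.0 = 18.1570
BU:GU = 18.1570/44

0.4127


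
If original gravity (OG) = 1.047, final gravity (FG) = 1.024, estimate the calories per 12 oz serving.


ABW = (OG−FG)·131.25·0.79/FG;  °P = 259 − 259/SG (for OG→OE and FG→AE);  RE = 0.1808·OE + 0.8192·AE;  Cal = (6.9·ABW + 4·(RE−0.1))·FG·3.55
ABW = (1.047 − 1.024)·131.25·0.79/1.024 = 2.3289
OE = 259 − 259/1.047 = 11.6266 °P
AE = 259 − 259/1.024 = 6.0703 °P
RE = 0.1808·11.6266 + 0.8192·6.0703 = 7.0749 °P
Cal = (6.9·2.3289 + 4·(7.0749−0.1))·1.024·3.55

159.8363 kcal


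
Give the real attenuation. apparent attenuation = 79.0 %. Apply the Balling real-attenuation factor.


RA = AA · 0.8192
RA = 79.0 · 0.8192

64.7168 %


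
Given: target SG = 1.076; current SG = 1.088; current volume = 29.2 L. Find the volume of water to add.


V_water = V·((SG_curr − 1)/(SG_target − 1) − 1)
V_water = 29.2·((1.088 − 1)/(1.076 − 1) − 1)

4.6105 L


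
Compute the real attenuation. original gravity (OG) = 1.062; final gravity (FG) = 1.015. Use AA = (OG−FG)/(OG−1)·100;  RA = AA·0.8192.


AA = (1.062 − 1.015)/(1.062 − 1)·100 = 75.8065
RA = 75.8065·0.8192

62.1006 %


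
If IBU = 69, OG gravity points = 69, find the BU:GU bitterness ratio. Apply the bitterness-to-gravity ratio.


BU:GU = IBU / OG_points
BU:GU = 69 / 69

1.0000


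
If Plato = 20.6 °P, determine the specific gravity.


SG = 259/(259 − P)
SG = 259/(259 − 20.6)

1.0864


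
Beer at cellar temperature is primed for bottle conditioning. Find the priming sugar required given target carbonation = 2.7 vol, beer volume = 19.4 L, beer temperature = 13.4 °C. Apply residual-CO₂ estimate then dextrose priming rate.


residual = 14.695·(0.01821 + 0.09011·e^(−0.04·T));  sugar = (target − residual)·4.0·V
residual = 14.695·(0.01821 + 0.09011·e^(−0.04·13.4)) = 1.0423
sugar = (2.7 − 1.0423)·4.0·19.4

128.6341 g


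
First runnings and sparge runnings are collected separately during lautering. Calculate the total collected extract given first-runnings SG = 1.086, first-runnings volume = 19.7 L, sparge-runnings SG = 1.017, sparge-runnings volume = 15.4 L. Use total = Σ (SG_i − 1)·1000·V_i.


first = (1.086 − 1)·1000·19.7 = 1694.2000
sparge = (1.017 − 1)·1000·15.4 = 261.8000
total = 1694.2000 + 261.8000

1956.0000 gravity·L


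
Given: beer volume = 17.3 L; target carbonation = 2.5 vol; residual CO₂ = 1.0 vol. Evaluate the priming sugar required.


sugar = (target − residual)·4.0·V
sugar = (2.5 − 1.0)·4.0·17.3

103.8000 g


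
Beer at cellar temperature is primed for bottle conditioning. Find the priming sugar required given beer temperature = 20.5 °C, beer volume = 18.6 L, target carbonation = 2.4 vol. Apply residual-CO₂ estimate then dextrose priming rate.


residual = 14.695·(0.01821 + 0.09011·e^(−0.04·T));  sugar = (target − residual)·4.0·V
residual = 14.695·(0.01821 + 0.09011·e^(−0.04·20.5)) = 0.8508
sugar = (2.4 − 0.8508)·4.0·18.6

115.2604 g


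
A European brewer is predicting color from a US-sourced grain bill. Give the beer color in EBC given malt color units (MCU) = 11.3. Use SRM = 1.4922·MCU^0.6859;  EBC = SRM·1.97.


SRM = 1.4922·11.3^0.6859 = 7.8729
EBC = 7.8729·1.97

15.5096 EBC


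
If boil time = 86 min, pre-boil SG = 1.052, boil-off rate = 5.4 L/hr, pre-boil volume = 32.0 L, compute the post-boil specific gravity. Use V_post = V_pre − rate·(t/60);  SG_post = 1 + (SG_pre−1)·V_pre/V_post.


V_post = 32.0 − 5.4·(86/60) = 24.2600
SG_post = 1 + (1.052 − 1)·32.0/24.2600

1.0686


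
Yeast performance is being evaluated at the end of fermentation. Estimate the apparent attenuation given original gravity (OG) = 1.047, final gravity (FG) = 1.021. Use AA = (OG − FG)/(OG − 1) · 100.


AA = (1.047 − 1.021)/(1.047 − 1) · 100

55.3191 %


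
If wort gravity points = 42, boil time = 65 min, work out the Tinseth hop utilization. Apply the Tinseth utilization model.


U = 1.65·0.000125^(GP/1000) · (1 − e^(−0.04·t))/4.15
bigness = 1.65·0.000125^(42/1000) = 1.1312
boil_factor = (1 − e^(−0.04·65))/4.15 = 0.2231
U = 1.1312 · 0.2231

0.2523


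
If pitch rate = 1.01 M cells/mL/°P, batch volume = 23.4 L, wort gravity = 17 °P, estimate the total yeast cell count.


cells (billions) = rate · V_L · °P
cells = 1.01 · 23.4 · 17

401.7780 billion cells


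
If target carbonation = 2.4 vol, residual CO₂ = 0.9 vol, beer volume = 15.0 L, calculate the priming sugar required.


sugar = (target − residual)·4.0·V
sugar = (2.4 − 0.9)·4.0·15.0

90.0000 g


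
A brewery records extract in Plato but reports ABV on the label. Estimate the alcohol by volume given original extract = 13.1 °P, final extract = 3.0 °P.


SG = 259/(259 − P);  ABV = (OG − FG)·131.25
OG = 259/(259 − 13.1) = 1.0533
FG = 259/(259 − 3.0) = 1.0117
ABV = (1.0533 − 1.0117)·131.25

5.4541 % ABV


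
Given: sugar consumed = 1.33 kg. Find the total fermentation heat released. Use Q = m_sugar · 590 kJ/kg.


Q = 1.33 · 590

784.7000 kJ


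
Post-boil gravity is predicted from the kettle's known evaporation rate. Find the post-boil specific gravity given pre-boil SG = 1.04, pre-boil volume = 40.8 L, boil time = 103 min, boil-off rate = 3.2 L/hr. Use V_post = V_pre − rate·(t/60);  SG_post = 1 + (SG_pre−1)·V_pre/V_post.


V_post = 40.8 − 3.2·(103/60) = 35.3067
SG_post = 1 + (1.04 − 1)·40.8/35.3067

1.0462


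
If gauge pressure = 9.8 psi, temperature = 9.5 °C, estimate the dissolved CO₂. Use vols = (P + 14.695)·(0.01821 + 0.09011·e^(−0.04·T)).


vols = (9.8 + 14.695)·(0.01821 + 0.09011·e^(−0.04·9.5))

1.9555 volumes


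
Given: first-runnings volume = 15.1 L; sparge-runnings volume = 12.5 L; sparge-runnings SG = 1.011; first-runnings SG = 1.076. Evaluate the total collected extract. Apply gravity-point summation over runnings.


total = Σ (SG_i − 1)·1000·V_i
first = (1.076 − 1)·1000·15.1 = 1147.6000
sparge = (1.011 − 1)·1000·12.5 = 137.5000
total = 1147.6000 + 137.5000

1285.1000 gravity·L


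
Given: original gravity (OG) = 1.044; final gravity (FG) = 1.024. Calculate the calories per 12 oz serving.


ABW = (OG−FG)·131.25·0.79/FG;  °P = 259 − 259/SG (for OG→OE and FG→AE);  RE = 0.1808·OE + 0.8192·AE;  Cal = (6.9·ABW + 4·(RE−0.1))·FG·3.55
ABW = (1.044 − 1.024)·131.25·0.79/1.024 = 2.0251
OE = 259 − 259/1.044 = 10.9157 °P
AE = 259 − 259/1.024 = 6.0703 °P
RE = 0.1808·10.9157 + 0.8192·6.0703 = 6.9464 °P
Cal = (6.9·2.0251 + 4·(6.9464−0.1))·1.024·3.55

150.3481 kcal


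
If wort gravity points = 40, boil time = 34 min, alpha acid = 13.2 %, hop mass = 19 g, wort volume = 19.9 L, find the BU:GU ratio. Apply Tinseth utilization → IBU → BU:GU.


U = 1.65·0.000125^(GP/1000)·(1−e^(−0.04t))/4.15;  IBU = (α/100)·m·U·1000/V;  BU:GU = IBU/GP
U = 1.65·0.000125^(40/1000)·(1−e^(−0.04·34))/4.15 = 0.2063
IBU = (13.2/100)·19·0.2063·1000/19.9 = 26.0000
BU:GU = 26.0000/40

0.6500


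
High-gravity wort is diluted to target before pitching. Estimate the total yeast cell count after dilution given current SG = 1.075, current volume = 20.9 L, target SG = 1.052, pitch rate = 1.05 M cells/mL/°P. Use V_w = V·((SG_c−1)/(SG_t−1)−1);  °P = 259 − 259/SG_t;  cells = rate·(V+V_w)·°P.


V_w = 20.9·((1.075−1)/(1.052−1)−1) = 9.2442
V_final = 20.9 + 9.2442 = 30.1442
°P = 259 − 259/1.052 = 12.8023
cells = 1.05·30.1442·12.8023

405.2107 billion cells


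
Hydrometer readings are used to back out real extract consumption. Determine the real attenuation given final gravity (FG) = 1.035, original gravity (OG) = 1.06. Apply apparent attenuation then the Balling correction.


AA = (OG−FG)/(OG−1)·100;  RA = AA·0.8192
AA = (1.06 − 1.035)/(1.06 − 1)·100 = 41.6667
RA = 41.6667·0.8192

34.1333 %


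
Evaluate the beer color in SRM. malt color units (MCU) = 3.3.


SRM = 1.4922 · MCU^0.6859
SRM = 1.4922 · 3.3^0.6859

3.3844 SRM


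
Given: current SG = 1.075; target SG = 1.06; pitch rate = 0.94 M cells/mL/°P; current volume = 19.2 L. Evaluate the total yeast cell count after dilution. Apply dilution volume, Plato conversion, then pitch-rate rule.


V_w = V·((SG_c−1)/(SG_t−1)−1);  °P = 259 − 259/SG_t;  cells = rate·(V+V_w)·°P
V_w = 19.2·((1.075−1)/(1.06−1)−1) = 4.8000
V_final = 19.2 + 4.8000 = 24.0000
°P = 259 − 259/1.06 = 14.6604
cells = 0.94·24.0000·14.6604

330.7381 billion cells


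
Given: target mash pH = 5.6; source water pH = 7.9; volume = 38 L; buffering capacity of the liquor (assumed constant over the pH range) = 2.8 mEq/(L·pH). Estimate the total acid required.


acid = buffering capacity · (pH_source − pH_target) · V
acid = 2.8 · (7.9 − 5.6) · 38

244.7200 mEq


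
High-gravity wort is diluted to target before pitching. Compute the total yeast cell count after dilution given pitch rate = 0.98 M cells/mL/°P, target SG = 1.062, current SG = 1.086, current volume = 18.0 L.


V_w = V·((SG_c−1)/(SG_t−1)−1);  °P = 259 − 259/SG_t;  cells = rate·(V+V_w)·°P
V_w = 18.0·((1.086−1)/(1.062−1)−1) = 6.9677
V_final = 18.0 + 6.9677 = 24.9677
°P = 259 − 259/1.062 = 15.1205
cells = 0.98·24.9677·15.1205

369.9749 billion cells


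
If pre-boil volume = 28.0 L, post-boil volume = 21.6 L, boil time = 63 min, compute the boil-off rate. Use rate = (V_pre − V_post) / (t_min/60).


rate = (28.0 − 21.6) / (63/60)

6.0952 L/hr


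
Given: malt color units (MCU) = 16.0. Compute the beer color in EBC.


SRM = 1.4922·MCU^0.6859;  EBC = SRM·1.97
SRM = 1.4922·16.0^0.6859 = 9.9939
EBC = 9.9939·1.97

19.6879 EBC


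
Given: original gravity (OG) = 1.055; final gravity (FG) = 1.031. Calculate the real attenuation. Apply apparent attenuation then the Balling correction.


AA = (OG−FG)/(OG−1)·100;  RA = AA·0.8192
AA = (1.055 − 1.031)/(1.055 − 1)·100 = 43.6364
RA = 43.6364·0.8192

35.7469 %


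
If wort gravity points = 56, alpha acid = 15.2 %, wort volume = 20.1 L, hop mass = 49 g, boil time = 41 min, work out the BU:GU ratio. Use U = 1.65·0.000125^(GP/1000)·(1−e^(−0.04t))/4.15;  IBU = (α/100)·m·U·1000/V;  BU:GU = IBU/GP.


U = 1.65·0.000125^(56/1000)·(1−e^(−0.04·41))/4.15 = 0.1937
IBU = (15.2/100)·49·0.1937·1000/20.1 = 71.7881
BU:GU = 71.7881/56

1.2819


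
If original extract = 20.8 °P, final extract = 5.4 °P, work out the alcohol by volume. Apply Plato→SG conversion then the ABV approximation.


SG = 259/(259 − P);  ABV = (OG − FG)·131.25
OG = 259/(259 − 20.8) = 1.0873
FG = 259/(259 − 5.4) = 1.0213
ABV = (1.0873 − 1.0213)·131.25

8.6662 % ABV


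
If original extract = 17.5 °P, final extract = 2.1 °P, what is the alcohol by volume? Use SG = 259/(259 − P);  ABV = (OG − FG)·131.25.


OG = 259/(259 − 17.5) = 1.0725
FG = 259/(259 − 2.1) = 1.0082
ABV = (1.0725 − 1.0082)·131.25

8.4380 % ABV


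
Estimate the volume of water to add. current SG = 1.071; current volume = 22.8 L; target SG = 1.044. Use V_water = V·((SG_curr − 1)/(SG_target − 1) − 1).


V_water = 22.8·((1.071 − 1)/(1.044 − 1) − 1)

13.9909 L


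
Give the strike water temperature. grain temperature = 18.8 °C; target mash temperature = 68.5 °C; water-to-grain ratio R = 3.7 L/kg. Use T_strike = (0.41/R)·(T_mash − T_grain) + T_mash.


T_strike = (0.41/3.7)·(68.5 − 18.8) + 68.5

74.0073 °C


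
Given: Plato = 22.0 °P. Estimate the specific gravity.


SG = 259/(259 − P)
SG = 259/(259 − 22.0)

1.0928


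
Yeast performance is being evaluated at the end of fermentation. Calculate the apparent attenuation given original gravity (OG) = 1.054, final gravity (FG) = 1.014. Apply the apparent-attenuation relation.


AA = (OG − FG)/(OG − 1) · 100
AA = (1.054 − 1.014)/(1.054 − 1) · 100

74.0741 %


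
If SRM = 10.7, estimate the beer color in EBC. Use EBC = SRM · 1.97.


EBC = 10.7 · 1.97

21.0790 EBC


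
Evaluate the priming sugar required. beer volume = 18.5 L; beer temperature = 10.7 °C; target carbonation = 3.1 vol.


residual = 14.695·(0.01821 + 0.09011·e^(−0.04·T));  sugar = (target − residual)·4.0·V
residual = 14.695·(0.01821 + 0.09011·e^(−0.04·10.7)) = 1.1307
sugar = (3.1 − 1.1307)·4.0·18.5

145.7280 g


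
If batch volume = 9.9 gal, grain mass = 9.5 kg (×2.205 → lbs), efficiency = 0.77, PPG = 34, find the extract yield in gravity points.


points = lbs × PPG × eff / vol
lbs = 9.5 × 2.205 = 20.9475
points = 20.9475 × 34 × 0.77 / 9.9

55.3945 points


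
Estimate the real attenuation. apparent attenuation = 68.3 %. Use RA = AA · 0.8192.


RA = 68.3 · 0.8192

55.9514 %


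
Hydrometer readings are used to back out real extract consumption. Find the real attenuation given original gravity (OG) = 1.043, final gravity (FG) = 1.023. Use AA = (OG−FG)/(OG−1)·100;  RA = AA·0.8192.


AA = (1.043 − 1.023)/(1.043 − 1)·100 = 46.5116
RA = 46.5116·0.8192

38.1023 %


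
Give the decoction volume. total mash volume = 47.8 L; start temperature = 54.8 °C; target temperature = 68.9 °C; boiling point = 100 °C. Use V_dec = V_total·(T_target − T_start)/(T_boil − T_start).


V_dec = 47.8·(68.9 − 54.8)/(100 − 54.8)

14.9111 L


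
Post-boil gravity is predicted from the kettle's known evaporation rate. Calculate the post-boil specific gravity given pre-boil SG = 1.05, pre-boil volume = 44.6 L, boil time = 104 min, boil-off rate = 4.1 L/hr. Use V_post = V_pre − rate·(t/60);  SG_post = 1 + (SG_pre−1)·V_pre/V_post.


V_post = 44.6 − 4.1·(104/60) = 37.4933
SG_post = 1 + (1.05 − 1)·44.6/37.4933

1.0595


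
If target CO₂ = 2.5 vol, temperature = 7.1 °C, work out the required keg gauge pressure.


psi = vols/(0.01821 + 0.09011·e^(−0.04·T)) − 14.695
psi = 2.5/(0.01821 + 0.09011·e^(−0.04·7.1)) − 14.695

14.3606 psi


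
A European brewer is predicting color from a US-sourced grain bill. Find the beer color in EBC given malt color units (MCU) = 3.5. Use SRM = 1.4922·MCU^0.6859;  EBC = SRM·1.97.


SRM = 1.4922·3.5^0.6859 = 3.5237
EBC = 3.5237·1.97

6.9418 EBC


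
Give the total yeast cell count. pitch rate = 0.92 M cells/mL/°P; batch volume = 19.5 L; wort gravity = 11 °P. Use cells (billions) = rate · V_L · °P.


cells = 0.92 · 19.5 · 11

197.3400 billion cells


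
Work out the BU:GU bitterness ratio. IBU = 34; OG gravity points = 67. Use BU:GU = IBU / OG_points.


BU:GU = 34 / 67

0.5075


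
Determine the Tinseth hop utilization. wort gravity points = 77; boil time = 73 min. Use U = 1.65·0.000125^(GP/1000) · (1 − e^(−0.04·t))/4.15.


bigness = 1.65·0.000125^(77/1000) = 0.8259
boil_factor = (1 − e^(−0.04·73))/4.15 = 0.2280
U = 0.8259 · 0.2280

0.1883


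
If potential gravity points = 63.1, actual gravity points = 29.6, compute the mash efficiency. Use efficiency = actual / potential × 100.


efficiency = 29.6 / 63.1 × 100

46.9097 %


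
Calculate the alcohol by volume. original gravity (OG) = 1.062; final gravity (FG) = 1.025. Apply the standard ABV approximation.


ABV = (OG − FG) · 131.25
ABV = (1.062 − 1.025) · 131.25

4.8563 % ABV


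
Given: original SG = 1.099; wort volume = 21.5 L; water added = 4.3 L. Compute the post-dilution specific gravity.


SG_new = 1 + (SG_old − 1)·V_old/(V_old + V_water)
pts = (1.099 − 1)·1000·21.5/(21.5 + 4.3) = 82.5000
SG_new = 1 + 82.5000/1000

1.0825


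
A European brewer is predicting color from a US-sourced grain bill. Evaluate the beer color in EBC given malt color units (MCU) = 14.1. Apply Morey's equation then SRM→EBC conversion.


SRM = 1.4922·MCU^0.6859;  EBC = SRM·1.97
SRM = 1.4922·14.1^0.6859 = 9.1638
EBC = 9.1638·1.97

18.0527 EBC


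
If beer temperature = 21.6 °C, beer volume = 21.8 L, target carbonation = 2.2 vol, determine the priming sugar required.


residual = 14.695·(0.01821 + 0.09011·e^(−0.04·T));  sugar = (target − residual)·4.0·V
residual = 14.695·(0.01821 + 0.09011·e^(−0.04·21.6)) = 0.8257
sugar = (2.2 − 0.8257)·4.0·21.8

119.8393 g


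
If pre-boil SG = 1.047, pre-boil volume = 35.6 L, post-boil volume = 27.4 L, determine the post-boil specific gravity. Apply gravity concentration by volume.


SG_post = 1 + (SG_pre − 1)·V_pre/V_post
pts_pre = (1.047 − 1)·1000 = 47.0000
pts_post = 47.0000·35.6/27.4 = 61.0657
SG_post = 1 + 61.0657/1000

1.0611


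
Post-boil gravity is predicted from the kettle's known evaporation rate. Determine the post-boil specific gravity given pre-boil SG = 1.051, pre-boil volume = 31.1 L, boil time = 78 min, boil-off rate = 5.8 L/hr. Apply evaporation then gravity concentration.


V_post = V_pre − rate·(t/60);  SG_post = 1 + (SG_pre−1)·V_pre/V_post
V_post = 31.1 − 5.8·(78/60) = 23.5600
SG_post = 1 + (1.051 − 1)·31.1/23.5600

1.0673


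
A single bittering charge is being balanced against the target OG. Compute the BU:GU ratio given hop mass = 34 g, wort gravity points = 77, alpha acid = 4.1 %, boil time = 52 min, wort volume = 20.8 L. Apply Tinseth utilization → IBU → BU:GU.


U = 1.65·0.000125^(GP/1000)·(1−e^(−0.04t))/4.15;  IBU = (α/100)·m·U·1000/V;  BU:GU = IBU/GP
U = 1.65·0.000125^(77/1000)·(1−e^(−0.04·52))/4.15 = 0.1742
IBU = (4.1/100)·34·0.1742·1000/20.8 = 11.6719
BU:GU = 11.6719/77

0.1516


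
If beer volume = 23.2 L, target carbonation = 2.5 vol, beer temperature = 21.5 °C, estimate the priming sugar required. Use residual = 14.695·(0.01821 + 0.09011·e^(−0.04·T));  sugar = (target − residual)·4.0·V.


residual = 14.695·(0.01821 + 0.09011·e^(−0.04·21.5)) = 0.8279
sugar = (2.5 − 0.8279)·4.0·23.2

155.1678 g


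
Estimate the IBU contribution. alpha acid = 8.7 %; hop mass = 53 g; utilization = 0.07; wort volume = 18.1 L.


IBU = (α/100)·mass·U·1000 / V
IBU = (8.7/100)·53·0.07·1000 / 18.1

17.8326 IBU


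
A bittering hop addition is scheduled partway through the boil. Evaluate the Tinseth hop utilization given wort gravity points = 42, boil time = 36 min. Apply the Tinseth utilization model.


U = 1.65·0.000125^(GP/1000) · (1 − e^(−0.04·t))/4.15
bigness = 1.65·0.000125^(42/1000) = 1.1312
boil_factor = (1 − e^(−0.04·36))/4.15 = 0.1839
U = 1.1312 · 0.1839

0.2080


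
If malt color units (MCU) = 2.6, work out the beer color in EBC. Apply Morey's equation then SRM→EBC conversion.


SRM = 1.4922·MCU^0.6859;  EBC = SRM·1.97
SRM = 1.4922·2.6^0.6859 = 2.8738
EBC = 2.8738·1.97

5.6614 EBC


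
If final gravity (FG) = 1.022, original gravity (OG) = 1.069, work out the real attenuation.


AA = (OG−FG)/(OG−1)·100;  RA = AA·0.8192
AA = (1.069 − 1.022)/(1.069 − 1)·100 = 68.1159
RA = 68.1159·0.8192

55.8006 %


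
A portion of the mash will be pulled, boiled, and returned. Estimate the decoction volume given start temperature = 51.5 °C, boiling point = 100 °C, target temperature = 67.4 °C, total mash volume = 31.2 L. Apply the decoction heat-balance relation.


V_dec = V_total·(T_target − T_start)/(T_boil − T_start)
V_dec = 31.2·(67.4 − 51.5)/(100 − 51.5)

10.2285 L


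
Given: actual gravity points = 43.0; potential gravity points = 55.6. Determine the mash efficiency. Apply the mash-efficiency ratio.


efficiency = actual / potential × 100
efficiency = 43.0 / 55.6 × 100

77.3381 %


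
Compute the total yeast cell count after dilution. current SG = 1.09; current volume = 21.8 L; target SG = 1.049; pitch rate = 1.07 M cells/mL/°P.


V_w = V·((SG_c−1)/(SG_t−1)−1);  °P = 259 − 259/SG_t;  cells = rate·(V+V_w)·°P
V_w = 21.8·((1.09−1)/(1.049−1)−1) = 18.2408
V_final = 21.8 + 18.2408 = 40.0408
°P = 259 − 259/1.049 = 12.0982
cells = 1.07·40.0408·12.0982

518.3308 billion cells


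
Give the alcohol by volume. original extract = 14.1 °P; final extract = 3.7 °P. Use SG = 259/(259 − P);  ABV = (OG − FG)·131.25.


OG = 259/(259 − 14.1) = 1.0576
FG = 259/(259 − 3.7) = 1.0145
ABV = (1.0576 − 1.0145)·131.25

5.6545 % ABV


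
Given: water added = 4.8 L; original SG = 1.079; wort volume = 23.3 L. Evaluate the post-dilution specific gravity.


SG_new = 1 + (SG_old − 1)·V_old/(V_old + V_water)
pts = (1.079 − 1)·1000·23.3/(23.3 + 4.8) = 65.5053
SG_new = 1 + 65.5053/1000

1.0655


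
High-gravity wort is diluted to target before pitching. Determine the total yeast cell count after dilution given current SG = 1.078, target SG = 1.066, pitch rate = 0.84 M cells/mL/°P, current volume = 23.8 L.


V_w = V·((SG_c−1)/(SG_t−1)−1);  °P = 259 − 259/SG_t;  cells = rate·(V+V_w)·°P
V_w = 23.8·((1.078−1)/(1.066−1)−1) = 4.3273
V_final = 23.8 + 4.3273 = 28.1273
°P = 259 − 259/1.066 = 16.0356
cells = 0.84·28.1273·16.0356

378.8728 billion cells


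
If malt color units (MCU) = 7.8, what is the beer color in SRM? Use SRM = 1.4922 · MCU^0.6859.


SRM = 1.4922 · 7.8^0.6859

6.1054 SRM


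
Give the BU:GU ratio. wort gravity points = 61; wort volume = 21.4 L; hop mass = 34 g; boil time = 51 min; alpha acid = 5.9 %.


U = 1.65·0.000125^(GP/1000)·(1−e^(−0.04t))/4.15;  IBU = (α/100)·m·U·1000/V;  BU:GU = IBU/GP
U = 1.65·0.000125^(61/1000)·(1−e^(−0.04·51))/4.15 = 0.1999
IBU = (5.9/100)·34·0.1999·1000/21.4 = 18.7400
BU:GU = 18.7400/61

0.3072


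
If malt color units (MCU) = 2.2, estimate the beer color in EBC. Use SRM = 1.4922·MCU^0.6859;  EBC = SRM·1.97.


SRM = 1.4922·2.2^0.6859 = 2.5627
EBC = 2.5627·1.97

5.0485 EBC


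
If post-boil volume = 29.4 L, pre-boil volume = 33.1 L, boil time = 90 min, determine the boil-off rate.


rate = (V_pre − V_post) / (t_min/60)
rate = (33.1 − 29.4) / (90/60)

2.4667 L/hr


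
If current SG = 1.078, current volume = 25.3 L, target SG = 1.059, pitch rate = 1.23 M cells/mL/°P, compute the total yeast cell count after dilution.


V_w = V·((SG_c−1)/(SG_t−1)−1);  °P = 259 − 259/SG_t;  cells = rate·(V+V_w)·°P
V_w = 25.3·((1.078−1)/(1.059−1)−1) = 8.1475
V_final = 25.3 + 8.1475 = 33.4475
°P = 259 − 259/1.059 = 14.4297
cells = 1.23·33.4475·14.4297

593.6412 billion cells


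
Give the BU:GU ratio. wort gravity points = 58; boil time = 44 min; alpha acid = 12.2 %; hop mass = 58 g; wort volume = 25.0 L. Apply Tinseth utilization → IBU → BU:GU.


U = 1.65·0.000125^(GP/1000)·(1−e^(−0.04t))/4.15;  IBU = (α/100)·m·U·1000/V;  BU:GU = IBU/GP
U = 1.65·0.000125^(58/1000)·(1−e^(−0.04·44))/4.15 = 0.1955
IBU = (12.2/100)·58·0.1955·1000/25.0 = 55.3237
BU:GU = 55.3237/58

0.9539


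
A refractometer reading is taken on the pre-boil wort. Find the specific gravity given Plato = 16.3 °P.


SG = 259/(259 − P)
SG = 259/(259 − 16.3)

1.0672


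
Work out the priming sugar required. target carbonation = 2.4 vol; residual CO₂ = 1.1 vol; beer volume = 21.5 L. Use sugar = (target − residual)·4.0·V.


sugar = (2.4 − 1.1)·4.0·21.5

111.8000 g
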